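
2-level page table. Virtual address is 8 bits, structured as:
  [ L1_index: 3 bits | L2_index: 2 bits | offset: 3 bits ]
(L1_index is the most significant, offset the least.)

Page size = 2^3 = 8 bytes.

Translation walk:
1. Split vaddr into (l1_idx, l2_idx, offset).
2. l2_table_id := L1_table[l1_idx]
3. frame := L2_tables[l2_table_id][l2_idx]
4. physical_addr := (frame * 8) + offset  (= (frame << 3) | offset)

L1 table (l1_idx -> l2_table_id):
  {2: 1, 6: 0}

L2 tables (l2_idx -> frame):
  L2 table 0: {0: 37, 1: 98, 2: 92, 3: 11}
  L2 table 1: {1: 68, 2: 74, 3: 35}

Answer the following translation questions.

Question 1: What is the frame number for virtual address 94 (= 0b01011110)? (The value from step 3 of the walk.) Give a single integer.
Answer: 35

Derivation:
vaddr = 94: l1_idx=2, l2_idx=3
L1[2] = 1; L2[1][3] = 35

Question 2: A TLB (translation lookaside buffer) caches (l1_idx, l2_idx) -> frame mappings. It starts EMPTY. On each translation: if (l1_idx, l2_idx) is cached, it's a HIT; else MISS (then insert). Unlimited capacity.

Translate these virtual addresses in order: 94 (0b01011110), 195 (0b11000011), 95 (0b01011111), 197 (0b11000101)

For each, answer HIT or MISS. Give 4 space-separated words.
Answer: MISS MISS HIT HIT

Derivation:
vaddr=94: (2,3) not in TLB -> MISS, insert
vaddr=195: (6,0) not in TLB -> MISS, insert
vaddr=95: (2,3) in TLB -> HIT
vaddr=197: (6,0) in TLB -> HIT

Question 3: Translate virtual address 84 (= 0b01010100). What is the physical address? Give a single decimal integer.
vaddr = 84 = 0b01010100
Split: l1_idx=2, l2_idx=2, offset=4
L1[2] = 1
L2[1][2] = 74
paddr = 74 * 8 + 4 = 596

Answer: 596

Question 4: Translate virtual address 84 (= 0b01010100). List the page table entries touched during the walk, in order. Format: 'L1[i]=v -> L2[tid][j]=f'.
vaddr = 84 = 0b01010100
Split: l1_idx=2, l2_idx=2, offset=4

Answer: L1[2]=1 -> L2[1][2]=74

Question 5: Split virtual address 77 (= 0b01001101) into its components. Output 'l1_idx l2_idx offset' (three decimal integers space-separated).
Answer: 2 1 5

Derivation:
vaddr = 77 = 0b01001101
  top 3 bits -> l1_idx = 2
  next 2 bits -> l2_idx = 1
  bottom 3 bits -> offset = 5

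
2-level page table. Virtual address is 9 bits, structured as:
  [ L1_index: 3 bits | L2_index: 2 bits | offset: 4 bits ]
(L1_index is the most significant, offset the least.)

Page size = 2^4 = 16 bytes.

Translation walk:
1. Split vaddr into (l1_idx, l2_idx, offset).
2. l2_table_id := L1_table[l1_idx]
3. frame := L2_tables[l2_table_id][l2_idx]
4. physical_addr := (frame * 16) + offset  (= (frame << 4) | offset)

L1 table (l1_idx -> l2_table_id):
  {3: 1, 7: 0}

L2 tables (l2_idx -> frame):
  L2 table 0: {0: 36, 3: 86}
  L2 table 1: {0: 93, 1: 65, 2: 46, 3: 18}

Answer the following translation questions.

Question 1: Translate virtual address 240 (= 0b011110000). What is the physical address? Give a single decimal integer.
vaddr = 240 = 0b011110000
Split: l1_idx=3, l2_idx=3, offset=0
L1[3] = 1
L2[1][3] = 18
paddr = 18 * 16 + 0 = 288

Answer: 288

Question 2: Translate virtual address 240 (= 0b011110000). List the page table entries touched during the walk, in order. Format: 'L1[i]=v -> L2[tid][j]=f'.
Answer: L1[3]=1 -> L2[1][3]=18

Derivation:
vaddr = 240 = 0b011110000
Split: l1_idx=3, l2_idx=3, offset=0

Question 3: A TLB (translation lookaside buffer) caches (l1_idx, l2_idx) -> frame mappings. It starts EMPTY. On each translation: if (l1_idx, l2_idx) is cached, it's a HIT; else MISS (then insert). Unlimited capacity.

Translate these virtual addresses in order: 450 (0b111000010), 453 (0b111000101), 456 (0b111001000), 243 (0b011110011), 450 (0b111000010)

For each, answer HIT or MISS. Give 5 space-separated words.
vaddr=450: (7,0) not in TLB -> MISS, insert
vaddr=453: (7,0) in TLB -> HIT
vaddr=456: (7,0) in TLB -> HIT
vaddr=243: (3,3) not in TLB -> MISS, insert
vaddr=450: (7,0) in TLB -> HIT

Answer: MISS HIT HIT MISS HIT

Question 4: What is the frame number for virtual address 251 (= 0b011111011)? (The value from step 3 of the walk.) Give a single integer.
Answer: 18

Derivation:
vaddr = 251: l1_idx=3, l2_idx=3
L1[3] = 1; L2[1][3] = 18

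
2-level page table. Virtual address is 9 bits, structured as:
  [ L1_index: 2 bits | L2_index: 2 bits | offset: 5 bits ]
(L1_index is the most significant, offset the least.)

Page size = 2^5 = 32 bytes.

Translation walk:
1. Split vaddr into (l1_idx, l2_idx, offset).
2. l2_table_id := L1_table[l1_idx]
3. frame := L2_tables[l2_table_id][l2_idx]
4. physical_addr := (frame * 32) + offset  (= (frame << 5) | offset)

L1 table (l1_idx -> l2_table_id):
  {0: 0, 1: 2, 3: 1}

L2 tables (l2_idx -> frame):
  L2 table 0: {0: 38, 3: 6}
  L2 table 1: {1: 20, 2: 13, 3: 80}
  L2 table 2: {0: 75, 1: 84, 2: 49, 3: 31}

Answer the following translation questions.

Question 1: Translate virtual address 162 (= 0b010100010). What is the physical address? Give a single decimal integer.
vaddr = 162 = 0b010100010
Split: l1_idx=1, l2_idx=1, offset=2
L1[1] = 2
L2[2][1] = 84
paddr = 84 * 32 + 2 = 2690

Answer: 2690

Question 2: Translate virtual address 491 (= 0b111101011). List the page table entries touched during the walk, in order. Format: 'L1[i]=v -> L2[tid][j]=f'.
Answer: L1[3]=1 -> L2[1][3]=80

Derivation:
vaddr = 491 = 0b111101011
Split: l1_idx=3, l2_idx=3, offset=11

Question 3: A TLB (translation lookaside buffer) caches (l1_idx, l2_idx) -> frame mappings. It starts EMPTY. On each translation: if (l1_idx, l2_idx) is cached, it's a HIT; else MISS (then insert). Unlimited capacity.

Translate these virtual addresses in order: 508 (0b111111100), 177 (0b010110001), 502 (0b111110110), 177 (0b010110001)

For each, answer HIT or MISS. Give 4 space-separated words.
Answer: MISS MISS HIT HIT

Derivation:
vaddr=508: (3,3) not in TLB -> MISS, insert
vaddr=177: (1,1) not in TLB -> MISS, insert
vaddr=502: (3,3) in TLB -> HIT
vaddr=177: (1,1) in TLB -> HIT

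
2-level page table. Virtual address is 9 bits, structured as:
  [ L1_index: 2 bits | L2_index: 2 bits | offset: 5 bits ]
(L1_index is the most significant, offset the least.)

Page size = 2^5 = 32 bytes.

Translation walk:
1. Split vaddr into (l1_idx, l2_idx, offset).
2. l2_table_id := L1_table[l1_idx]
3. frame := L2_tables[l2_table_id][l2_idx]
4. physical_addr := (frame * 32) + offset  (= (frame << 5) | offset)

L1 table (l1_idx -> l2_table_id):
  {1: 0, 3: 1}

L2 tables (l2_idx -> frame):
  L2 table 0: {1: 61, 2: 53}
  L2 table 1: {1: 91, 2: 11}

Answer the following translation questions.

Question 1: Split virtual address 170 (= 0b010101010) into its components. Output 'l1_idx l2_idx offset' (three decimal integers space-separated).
vaddr = 170 = 0b010101010
  top 2 bits -> l1_idx = 1
  next 2 bits -> l2_idx = 1
  bottom 5 bits -> offset = 10

Answer: 1 1 10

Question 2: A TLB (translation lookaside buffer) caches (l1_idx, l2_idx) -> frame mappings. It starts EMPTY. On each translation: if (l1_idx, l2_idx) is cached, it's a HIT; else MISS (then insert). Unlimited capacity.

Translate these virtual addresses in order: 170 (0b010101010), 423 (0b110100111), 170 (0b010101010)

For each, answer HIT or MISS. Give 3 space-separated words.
vaddr=170: (1,1) not in TLB -> MISS, insert
vaddr=423: (3,1) not in TLB -> MISS, insert
vaddr=170: (1,1) in TLB -> HIT

Answer: MISS MISS HIT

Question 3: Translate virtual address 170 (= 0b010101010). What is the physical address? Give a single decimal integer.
vaddr = 170 = 0b010101010
Split: l1_idx=1, l2_idx=1, offset=10
L1[1] = 0
L2[0][1] = 61
paddr = 61 * 32 + 10 = 1962

Answer: 1962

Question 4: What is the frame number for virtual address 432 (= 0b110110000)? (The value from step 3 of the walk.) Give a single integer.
vaddr = 432: l1_idx=3, l2_idx=1
L1[3] = 1; L2[1][1] = 91

Answer: 91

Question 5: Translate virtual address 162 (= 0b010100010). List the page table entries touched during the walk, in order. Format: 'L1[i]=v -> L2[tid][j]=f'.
vaddr = 162 = 0b010100010
Split: l1_idx=1, l2_idx=1, offset=2

Answer: L1[1]=0 -> L2[0][1]=61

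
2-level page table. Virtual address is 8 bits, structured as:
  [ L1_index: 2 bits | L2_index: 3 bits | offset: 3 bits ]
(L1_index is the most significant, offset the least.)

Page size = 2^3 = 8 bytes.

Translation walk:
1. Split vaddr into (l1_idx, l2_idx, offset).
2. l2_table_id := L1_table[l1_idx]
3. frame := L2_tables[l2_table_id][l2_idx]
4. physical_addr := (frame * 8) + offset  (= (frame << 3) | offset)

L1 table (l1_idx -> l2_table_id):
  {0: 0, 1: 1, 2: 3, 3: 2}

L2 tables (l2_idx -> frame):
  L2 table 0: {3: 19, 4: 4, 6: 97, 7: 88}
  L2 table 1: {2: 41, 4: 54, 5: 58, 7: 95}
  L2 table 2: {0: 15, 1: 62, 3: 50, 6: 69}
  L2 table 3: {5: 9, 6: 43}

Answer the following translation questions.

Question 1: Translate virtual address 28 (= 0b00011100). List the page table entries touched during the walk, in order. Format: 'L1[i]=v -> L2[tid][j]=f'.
Answer: L1[0]=0 -> L2[0][3]=19

Derivation:
vaddr = 28 = 0b00011100
Split: l1_idx=0, l2_idx=3, offset=4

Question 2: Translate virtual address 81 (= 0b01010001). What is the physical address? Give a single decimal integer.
Answer: 329

Derivation:
vaddr = 81 = 0b01010001
Split: l1_idx=1, l2_idx=2, offset=1
L1[1] = 1
L2[1][2] = 41
paddr = 41 * 8 + 1 = 329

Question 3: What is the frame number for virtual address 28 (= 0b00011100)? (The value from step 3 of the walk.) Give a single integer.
Answer: 19

Derivation:
vaddr = 28: l1_idx=0, l2_idx=3
L1[0] = 0; L2[0][3] = 19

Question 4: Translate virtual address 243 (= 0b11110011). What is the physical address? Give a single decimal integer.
Answer: 555

Derivation:
vaddr = 243 = 0b11110011
Split: l1_idx=3, l2_idx=6, offset=3
L1[3] = 2
L2[2][6] = 69
paddr = 69 * 8 + 3 = 555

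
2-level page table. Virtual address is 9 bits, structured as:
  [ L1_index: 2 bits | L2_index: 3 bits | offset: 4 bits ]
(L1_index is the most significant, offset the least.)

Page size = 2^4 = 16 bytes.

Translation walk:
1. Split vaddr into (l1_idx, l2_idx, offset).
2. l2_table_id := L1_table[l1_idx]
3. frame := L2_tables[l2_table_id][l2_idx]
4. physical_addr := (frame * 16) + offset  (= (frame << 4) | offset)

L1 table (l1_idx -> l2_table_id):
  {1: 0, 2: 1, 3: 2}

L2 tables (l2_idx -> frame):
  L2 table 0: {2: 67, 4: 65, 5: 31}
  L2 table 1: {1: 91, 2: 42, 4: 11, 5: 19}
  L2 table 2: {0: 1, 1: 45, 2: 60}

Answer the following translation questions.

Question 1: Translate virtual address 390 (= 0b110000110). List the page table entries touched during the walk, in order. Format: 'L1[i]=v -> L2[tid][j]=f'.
Answer: L1[3]=2 -> L2[2][0]=1

Derivation:
vaddr = 390 = 0b110000110
Split: l1_idx=3, l2_idx=0, offset=6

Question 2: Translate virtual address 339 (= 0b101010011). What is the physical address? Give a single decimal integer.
vaddr = 339 = 0b101010011
Split: l1_idx=2, l2_idx=5, offset=3
L1[2] = 1
L2[1][5] = 19
paddr = 19 * 16 + 3 = 307

Answer: 307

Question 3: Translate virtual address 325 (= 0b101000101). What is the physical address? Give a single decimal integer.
vaddr = 325 = 0b101000101
Split: l1_idx=2, l2_idx=4, offset=5
L1[2] = 1
L2[1][4] = 11
paddr = 11 * 16 + 5 = 181

Answer: 181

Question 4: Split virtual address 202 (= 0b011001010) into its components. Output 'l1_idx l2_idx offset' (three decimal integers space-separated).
Answer: 1 4 10

Derivation:
vaddr = 202 = 0b011001010
  top 2 bits -> l1_idx = 1
  next 3 bits -> l2_idx = 4
  bottom 4 bits -> offset = 10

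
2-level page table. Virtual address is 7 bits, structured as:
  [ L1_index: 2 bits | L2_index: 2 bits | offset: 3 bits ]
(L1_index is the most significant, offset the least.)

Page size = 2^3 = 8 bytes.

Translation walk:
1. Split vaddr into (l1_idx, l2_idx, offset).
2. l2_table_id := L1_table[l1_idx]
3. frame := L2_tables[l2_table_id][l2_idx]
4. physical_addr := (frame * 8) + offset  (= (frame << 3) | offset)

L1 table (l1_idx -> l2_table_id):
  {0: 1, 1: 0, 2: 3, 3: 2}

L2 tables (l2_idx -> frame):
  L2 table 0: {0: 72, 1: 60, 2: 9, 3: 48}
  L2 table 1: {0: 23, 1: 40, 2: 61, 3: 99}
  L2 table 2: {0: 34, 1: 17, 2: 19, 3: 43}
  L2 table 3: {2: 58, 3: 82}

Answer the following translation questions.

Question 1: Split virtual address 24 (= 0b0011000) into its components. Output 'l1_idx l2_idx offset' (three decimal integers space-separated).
vaddr = 24 = 0b0011000
  top 2 bits -> l1_idx = 0
  next 2 bits -> l2_idx = 3
  bottom 3 bits -> offset = 0

Answer: 0 3 0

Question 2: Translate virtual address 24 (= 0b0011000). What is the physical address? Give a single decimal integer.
vaddr = 24 = 0b0011000
Split: l1_idx=0, l2_idx=3, offset=0
L1[0] = 1
L2[1][3] = 99
paddr = 99 * 8 + 0 = 792

Answer: 792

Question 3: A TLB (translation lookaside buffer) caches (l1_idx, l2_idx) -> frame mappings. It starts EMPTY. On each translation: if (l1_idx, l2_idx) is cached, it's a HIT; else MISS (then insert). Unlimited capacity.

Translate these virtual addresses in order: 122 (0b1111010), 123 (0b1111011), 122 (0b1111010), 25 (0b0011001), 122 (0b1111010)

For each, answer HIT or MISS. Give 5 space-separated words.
vaddr=122: (3,3) not in TLB -> MISS, insert
vaddr=123: (3,3) in TLB -> HIT
vaddr=122: (3,3) in TLB -> HIT
vaddr=25: (0,3) not in TLB -> MISS, insert
vaddr=122: (3,3) in TLB -> HIT

Answer: MISS HIT HIT MISS HIT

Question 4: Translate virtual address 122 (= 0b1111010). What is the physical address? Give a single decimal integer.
Answer: 346

Derivation:
vaddr = 122 = 0b1111010
Split: l1_idx=3, l2_idx=3, offset=2
L1[3] = 2
L2[2][3] = 43
paddr = 43 * 8 + 2 = 346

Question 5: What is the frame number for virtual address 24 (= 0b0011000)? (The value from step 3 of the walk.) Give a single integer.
vaddr = 24: l1_idx=0, l2_idx=3
L1[0] = 1; L2[1][3] = 99

Answer: 99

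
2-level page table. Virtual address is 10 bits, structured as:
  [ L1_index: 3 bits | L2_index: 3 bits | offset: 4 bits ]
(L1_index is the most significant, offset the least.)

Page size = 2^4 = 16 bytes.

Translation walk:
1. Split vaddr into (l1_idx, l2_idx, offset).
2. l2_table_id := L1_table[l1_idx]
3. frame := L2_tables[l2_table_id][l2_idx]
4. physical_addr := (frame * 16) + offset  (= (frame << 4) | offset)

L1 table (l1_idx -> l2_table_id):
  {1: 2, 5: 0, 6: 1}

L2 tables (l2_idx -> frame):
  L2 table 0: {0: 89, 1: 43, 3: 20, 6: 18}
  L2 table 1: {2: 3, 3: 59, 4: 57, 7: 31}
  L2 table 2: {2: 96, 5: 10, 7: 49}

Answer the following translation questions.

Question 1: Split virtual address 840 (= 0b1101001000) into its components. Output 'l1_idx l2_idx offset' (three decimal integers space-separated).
Answer: 6 4 8

Derivation:
vaddr = 840 = 0b1101001000
  top 3 bits -> l1_idx = 6
  next 3 bits -> l2_idx = 4
  bottom 4 bits -> offset = 8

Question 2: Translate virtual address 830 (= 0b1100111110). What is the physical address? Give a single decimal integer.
Answer: 958

Derivation:
vaddr = 830 = 0b1100111110
Split: l1_idx=6, l2_idx=3, offset=14
L1[6] = 1
L2[1][3] = 59
paddr = 59 * 16 + 14 = 958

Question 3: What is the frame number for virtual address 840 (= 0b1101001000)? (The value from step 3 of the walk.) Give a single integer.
Answer: 57

Derivation:
vaddr = 840: l1_idx=6, l2_idx=4
L1[6] = 1; L2[1][4] = 57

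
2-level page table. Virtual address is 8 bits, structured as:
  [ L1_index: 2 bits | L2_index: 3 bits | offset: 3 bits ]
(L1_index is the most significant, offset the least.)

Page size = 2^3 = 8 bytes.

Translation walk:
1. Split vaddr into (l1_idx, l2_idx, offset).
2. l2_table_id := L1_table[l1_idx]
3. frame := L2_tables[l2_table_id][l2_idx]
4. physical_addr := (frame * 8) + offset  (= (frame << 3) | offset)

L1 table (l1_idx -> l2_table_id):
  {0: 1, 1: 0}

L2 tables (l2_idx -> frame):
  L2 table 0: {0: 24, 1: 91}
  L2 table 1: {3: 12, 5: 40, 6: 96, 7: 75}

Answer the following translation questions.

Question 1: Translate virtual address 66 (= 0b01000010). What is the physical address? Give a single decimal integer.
Answer: 194

Derivation:
vaddr = 66 = 0b01000010
Split: l1_idx=1, l2_idx=0, offset=2
L1[1] = 0
L2[0][0] = 24
paddr = 24 * 8 + 2 = 194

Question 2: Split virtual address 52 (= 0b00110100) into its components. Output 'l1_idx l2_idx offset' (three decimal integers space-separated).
Answer: 0 6 4

Derivation:
vaddr = 52 = 0b00110100
  top 2 bits -> l1_idx = 0
  next 3 bits -> l2_idx = 6
  bottom 3 bits -> offset = 4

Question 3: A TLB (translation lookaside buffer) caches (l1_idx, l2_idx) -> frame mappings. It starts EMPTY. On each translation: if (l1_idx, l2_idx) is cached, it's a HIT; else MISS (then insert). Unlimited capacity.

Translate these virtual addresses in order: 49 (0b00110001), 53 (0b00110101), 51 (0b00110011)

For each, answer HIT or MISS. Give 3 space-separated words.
Answer: MISS HIT HIT

Derivation:
vaddr=49: (0,6) not in TLB -> MISS, insert
vaddr=53: (0,6) in TLB -> HIT
vaddr=51: (0,6) in TLB -> HIT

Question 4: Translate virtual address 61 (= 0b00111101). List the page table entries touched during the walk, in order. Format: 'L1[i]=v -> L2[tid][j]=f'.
vaddr = 61 = 0b00111101
Split: l1_idx=0, l2_idx=7, offset=5

Answer: L1[0]=1 -> L2[1][7]=75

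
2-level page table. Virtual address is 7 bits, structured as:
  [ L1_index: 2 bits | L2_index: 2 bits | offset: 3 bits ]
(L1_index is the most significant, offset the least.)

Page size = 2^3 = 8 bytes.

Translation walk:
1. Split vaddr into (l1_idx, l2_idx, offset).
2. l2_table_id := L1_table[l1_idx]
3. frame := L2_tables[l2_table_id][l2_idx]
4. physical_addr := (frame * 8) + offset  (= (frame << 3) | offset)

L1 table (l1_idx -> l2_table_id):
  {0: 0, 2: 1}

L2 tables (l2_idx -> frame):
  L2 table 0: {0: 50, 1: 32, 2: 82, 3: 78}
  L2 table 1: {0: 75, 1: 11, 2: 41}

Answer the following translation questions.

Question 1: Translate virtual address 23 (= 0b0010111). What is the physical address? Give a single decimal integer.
Answer: 663

Derivation:
vaddr = 23 = 0b0010111
Split: l1_idx=0, l2_idx=2, offset=7
L1[0] = 0
L2[0][2] = 82
paddr = 82 * 8 + 7 = 663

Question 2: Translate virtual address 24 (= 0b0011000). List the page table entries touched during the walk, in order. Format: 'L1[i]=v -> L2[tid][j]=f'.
Answer: L1[0]=0 -> L2[0][3]=78

Derivation:
vaddr = 24 = 0b0011000
Split: l1_idx=0, l2_idx=3, offset=0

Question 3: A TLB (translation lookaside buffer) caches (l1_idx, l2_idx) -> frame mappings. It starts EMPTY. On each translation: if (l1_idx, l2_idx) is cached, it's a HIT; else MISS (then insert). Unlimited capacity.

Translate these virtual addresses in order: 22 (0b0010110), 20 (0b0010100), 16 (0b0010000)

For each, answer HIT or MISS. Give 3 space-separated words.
Answer: MISS HIT HIT

Derivation:
vaddr=22: (0,2) not in TLB -> MISS, insert
vaddr=20: (0,2) in TLB -> HIT
vaddr=16: (0,2) in TLB -> HIT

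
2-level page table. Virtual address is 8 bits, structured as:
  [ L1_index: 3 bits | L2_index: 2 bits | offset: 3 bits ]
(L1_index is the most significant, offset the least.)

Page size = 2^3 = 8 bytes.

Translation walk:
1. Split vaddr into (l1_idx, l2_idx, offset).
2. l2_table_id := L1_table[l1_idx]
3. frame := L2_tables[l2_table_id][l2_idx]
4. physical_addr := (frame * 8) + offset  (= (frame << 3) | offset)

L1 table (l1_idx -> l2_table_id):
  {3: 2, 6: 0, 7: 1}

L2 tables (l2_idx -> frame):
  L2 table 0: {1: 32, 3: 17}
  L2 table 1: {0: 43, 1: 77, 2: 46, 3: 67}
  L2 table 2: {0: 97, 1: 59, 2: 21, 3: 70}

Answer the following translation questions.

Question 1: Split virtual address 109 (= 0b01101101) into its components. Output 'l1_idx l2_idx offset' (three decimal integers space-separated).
Answer: 3 1 5

Derivation:
vaddr = 109 = 0b01101101
  top 3 bits -> l1_idx = 3
  next 2 bits -> l2_idx = 1
  bottom 3 bits -> offset = 5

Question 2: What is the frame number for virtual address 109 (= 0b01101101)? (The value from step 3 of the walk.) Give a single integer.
vaddr = 109: l1_idx=3, l2_idx=1
L1[3] = 2; L2[2][1] = 59

Answer: 59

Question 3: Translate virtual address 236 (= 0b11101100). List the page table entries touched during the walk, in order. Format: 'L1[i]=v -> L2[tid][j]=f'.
vaddr = 236 = 0b11101100
Split: l1_idx=7, l2_idx=1, offset=4

Answer: L1[7]=1 -> L2[1][1]=77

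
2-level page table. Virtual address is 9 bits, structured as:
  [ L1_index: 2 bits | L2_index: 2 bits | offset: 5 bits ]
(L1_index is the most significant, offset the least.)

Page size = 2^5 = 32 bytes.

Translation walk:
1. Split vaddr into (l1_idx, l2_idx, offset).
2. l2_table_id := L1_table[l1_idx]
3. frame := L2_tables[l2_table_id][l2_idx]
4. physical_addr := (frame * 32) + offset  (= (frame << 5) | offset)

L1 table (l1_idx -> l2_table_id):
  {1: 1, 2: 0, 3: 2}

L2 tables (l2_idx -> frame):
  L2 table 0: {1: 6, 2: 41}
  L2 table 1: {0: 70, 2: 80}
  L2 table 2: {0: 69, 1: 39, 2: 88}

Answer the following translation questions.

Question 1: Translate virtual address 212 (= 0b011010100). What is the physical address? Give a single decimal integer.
Answer: 2580

Derivation:
vaddr = 212 = 0b011010100
Split: l1_idx=1, l2_idx=2, offset=20
L1[1] = 1
L2[1][2] = 80
paddr = 80 * 32 + 20 = 2580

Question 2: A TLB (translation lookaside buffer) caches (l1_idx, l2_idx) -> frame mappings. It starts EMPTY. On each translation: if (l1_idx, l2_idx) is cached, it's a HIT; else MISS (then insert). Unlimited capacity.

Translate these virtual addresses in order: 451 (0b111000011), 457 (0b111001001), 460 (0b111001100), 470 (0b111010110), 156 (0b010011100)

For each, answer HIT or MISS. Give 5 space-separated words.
Answer: MISS HIT HIT HIT MISS

Derivation:
vaddr=451: (3,2) not in TLB -> MISS, insert
vaddr=457: (3,2) in TLB -> HIT
vaddr=460: (3,2) in TLB -> HIT
vaddr=470: (3,2) in TLB -> HIT
vaddr=156: (1,0) not in TLB -> MISS, insert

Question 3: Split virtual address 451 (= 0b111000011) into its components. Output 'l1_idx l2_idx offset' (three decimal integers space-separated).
vaddr = 451 = 0b111000011
  top 2 bits -> l1_idx = 3
  next 2 bits -> l2_idx = 2
  bottom 5 bits -> offset = 3

Answer: 3 2 3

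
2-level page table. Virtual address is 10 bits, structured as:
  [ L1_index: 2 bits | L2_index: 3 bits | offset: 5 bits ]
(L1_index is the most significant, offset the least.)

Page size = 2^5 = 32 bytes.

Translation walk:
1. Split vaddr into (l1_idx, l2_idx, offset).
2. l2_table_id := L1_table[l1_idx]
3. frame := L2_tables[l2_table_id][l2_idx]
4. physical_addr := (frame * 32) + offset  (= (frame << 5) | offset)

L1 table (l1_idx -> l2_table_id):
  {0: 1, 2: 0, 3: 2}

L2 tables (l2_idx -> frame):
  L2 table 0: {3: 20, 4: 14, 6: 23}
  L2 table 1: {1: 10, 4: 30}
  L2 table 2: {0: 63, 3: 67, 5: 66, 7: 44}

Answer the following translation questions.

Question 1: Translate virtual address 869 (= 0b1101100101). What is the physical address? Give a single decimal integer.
Answer: 2149

Derivation:
vaddr = 869 = 0b1101100101
Split: l1_idx=3, l2_idx=3, offset=5
L1[3] = 2
L2[2][3] = 67
paddr = 67 * 32 + 5 = 2149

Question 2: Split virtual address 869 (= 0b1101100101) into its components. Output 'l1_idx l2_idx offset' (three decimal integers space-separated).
vaddr = 869 = 0b1101100101
  top 2 bits -> l1_idx = 3
  next 3 bits -> l2_idx = 3
  bottom 5 bits -> offset = 5

Answer: 3 3 5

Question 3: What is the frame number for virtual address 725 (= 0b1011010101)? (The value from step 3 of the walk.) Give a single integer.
Answer: 23

Derivation:
vaddr = 725: l1_idx=2, l2_idx=6
L1[2] = 0; L2[0][6] = 23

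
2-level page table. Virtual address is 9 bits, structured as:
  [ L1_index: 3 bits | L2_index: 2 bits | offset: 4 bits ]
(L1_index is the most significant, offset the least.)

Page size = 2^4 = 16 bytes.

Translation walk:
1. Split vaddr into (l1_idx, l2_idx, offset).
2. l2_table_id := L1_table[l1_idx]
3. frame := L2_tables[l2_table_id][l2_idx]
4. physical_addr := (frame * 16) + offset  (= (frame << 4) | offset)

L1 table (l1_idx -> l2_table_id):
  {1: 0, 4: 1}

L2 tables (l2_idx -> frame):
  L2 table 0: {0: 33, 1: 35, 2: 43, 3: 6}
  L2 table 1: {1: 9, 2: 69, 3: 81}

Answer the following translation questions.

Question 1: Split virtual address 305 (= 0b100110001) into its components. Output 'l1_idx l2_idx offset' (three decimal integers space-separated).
Answer: 4 3 1

Derivation:
vaddr = 305 = 0b100110001
  top 3 bits -> l1_idx = 4
  next 2 bits -> l2_idx = 3
  bottom 4 bits -> offset = 1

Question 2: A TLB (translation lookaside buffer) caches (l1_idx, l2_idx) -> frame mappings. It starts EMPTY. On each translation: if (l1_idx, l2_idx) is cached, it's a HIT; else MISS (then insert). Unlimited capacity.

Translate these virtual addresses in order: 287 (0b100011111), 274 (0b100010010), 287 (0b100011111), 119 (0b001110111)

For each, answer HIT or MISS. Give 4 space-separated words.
vaddr=287: (4,1) not in TLB -> MISS, insert
vaddr=274: (4,1) in TLB -> HIT
vaddr=287: (4,1) in TLB -> HIT
vaddr=119: (1,3) not in TLB -> MISS, insert

Answer: MISS HIT HIT MISS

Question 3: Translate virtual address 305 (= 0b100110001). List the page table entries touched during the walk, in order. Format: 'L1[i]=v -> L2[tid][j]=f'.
vaddr = 305 = 0b100110001
Split: l1_idx=4, l2_idx=3, offset=1

Answer: L1[4]=1 -> L2[1][3]=81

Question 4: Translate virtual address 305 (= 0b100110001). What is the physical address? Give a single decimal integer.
Answer: 1297

Derivation:
vaddr = 305 = 0b100110001
Split: l1_idx=4, l2_idx=3, offset=1
L1[4] = 1
L2[1][3] = 81
paddr = 81 * 16 + 1 = 1297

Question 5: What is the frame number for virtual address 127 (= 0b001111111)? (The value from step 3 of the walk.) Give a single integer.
vaddr = 127: l1_idx=1, l2_idx=3
L1[1] = 0; L2[0][3] = 6

Answer: 6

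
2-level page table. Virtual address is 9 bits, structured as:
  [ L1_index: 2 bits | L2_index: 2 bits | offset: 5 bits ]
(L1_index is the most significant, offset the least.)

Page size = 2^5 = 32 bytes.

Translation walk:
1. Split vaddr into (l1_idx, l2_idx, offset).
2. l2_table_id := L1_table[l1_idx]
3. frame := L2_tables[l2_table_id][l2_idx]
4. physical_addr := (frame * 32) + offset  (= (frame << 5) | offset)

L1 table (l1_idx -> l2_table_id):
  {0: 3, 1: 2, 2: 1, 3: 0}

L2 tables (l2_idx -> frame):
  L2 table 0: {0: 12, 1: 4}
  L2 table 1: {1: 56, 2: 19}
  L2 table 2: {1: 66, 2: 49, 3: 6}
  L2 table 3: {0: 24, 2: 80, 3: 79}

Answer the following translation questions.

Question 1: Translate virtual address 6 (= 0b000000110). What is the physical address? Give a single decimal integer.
Answer: 774

Derivation:
vaddr = 6 = 0b000000110
Split: l1_idx=0, l2_idx=0, offset=6
L1[0] = 3
L2[3][0] = 24
paddr = 24 * 32 + 6 = 774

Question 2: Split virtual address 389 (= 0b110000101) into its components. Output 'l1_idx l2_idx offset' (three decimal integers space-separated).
vaddr = 389 = 0b110000101
  top 2 bits -> l1_idx = 3
  next 2 bits -> l2_idx = 0
  bottom 5 bits -> offset = 5

Answer: 3 0 5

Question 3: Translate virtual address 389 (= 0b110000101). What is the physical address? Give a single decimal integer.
vaddr = 389 = 0b110000101
Split: l1_idx=3, l2_idx=0, offset=5
L1[3] = 0
L2[0][0] = 12
paddr = 12 * 32 + 5 = 389

Answer: 389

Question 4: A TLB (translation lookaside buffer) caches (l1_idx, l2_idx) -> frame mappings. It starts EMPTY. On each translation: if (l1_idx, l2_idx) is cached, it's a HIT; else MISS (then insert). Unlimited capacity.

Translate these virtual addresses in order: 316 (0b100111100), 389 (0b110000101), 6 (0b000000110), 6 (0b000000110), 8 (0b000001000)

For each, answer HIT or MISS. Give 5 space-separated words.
Answer: MISS MISS MISS HIT HIT

Derivation:
vaddr=316: (2,1) not in TLB -> MISS, insert
vaddr=389: (3,0) not in TLB -> MISS, insert
vaddr=6: (0,0) not in TLB -> MISS, insert
vaddr=6: (0,0) in TLB -> HIT
vaddr=8: (0,0) in TLB -> HIT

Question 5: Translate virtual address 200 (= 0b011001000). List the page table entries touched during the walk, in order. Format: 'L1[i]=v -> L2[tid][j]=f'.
Answer: L1[1]=2 -> L2[2][2]=49

Derivation:
vaddr = 200 = 0b011001000
Split: l1_idx=1, l2_idx=2, offset=8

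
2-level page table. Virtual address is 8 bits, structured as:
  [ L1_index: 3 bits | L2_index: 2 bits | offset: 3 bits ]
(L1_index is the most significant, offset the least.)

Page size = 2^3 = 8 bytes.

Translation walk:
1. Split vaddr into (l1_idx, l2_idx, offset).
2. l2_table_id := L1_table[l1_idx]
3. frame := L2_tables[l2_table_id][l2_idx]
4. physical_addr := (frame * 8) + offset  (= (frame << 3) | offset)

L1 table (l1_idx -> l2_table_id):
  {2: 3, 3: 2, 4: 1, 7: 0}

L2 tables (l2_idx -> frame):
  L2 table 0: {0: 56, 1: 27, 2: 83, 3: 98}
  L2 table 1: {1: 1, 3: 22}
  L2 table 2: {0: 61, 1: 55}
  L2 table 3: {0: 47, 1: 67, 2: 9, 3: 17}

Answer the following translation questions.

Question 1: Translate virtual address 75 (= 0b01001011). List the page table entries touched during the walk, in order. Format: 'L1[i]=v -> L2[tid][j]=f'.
Answer: L1[2]=3 -> L2[3][1]=67

Derivation:
vaddr = 75 = 0b01001011
Split: l1_idx=2, l2_idx=1, offset=3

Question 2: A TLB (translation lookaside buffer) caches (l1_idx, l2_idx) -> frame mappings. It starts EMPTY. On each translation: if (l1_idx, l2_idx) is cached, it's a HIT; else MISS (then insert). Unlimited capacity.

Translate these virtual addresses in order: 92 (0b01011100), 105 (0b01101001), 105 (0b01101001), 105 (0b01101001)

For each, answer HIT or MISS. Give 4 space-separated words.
Answer: MISS MISS HIT HIT

Derivation:
vaddr=92: (2,3) not in TLB -> MISS, insert
vaddr=105: (3,1) not in TLB -> MISS, insert
vaddr=105: (3,1) in TLB -> HIT
vaddr=105: (3,1) in TLB -> HIT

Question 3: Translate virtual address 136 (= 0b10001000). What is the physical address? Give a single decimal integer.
Answer: 8

Derivation:
vaddr = 136 = 0b10001000
Split: l1_idx=4, l2_idx=1, offset=0
L1[4] = 1
L2[1][1] = 1
paddr = 1 * 8 + 0 = 8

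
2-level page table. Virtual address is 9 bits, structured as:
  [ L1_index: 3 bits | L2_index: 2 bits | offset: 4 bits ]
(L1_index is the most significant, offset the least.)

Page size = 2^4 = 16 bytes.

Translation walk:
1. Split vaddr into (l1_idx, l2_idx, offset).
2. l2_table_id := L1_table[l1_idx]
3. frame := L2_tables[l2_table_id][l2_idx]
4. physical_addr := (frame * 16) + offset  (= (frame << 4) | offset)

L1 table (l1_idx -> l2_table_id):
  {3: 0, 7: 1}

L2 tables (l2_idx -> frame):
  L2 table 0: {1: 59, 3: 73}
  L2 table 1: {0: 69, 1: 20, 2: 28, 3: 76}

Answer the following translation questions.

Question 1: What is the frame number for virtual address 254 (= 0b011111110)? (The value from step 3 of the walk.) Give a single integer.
vaddr = 254: l1_idx=3, l2_idx=3
L1[3] = 0; L2[0][3] = 73

Answer: 73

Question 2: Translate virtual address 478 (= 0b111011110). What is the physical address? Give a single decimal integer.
vaddr = 478 = 0b111011110
Split: l1_idx=7, l2_idx=1, offset=14
L1[7] = 1
L2[1][1] = 20
paddr = 20 * 16 + 14 = 334

Answer: 334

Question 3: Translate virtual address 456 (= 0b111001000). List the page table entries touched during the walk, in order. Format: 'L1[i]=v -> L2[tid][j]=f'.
Answer: L1[7]=1 -> L2[1][0]=69

Derivation:
vaddr = 456 = 0b111001000
Split: l1_idx=7, l2_idx=0, offset=8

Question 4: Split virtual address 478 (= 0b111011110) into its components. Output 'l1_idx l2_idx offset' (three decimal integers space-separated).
Answer: 7 1 14

Derivation:
vaddr = 478 = 0b111011110
  top 3 bits -> l1_idx = 7
  next 2 bits -> l2_idx = 1
  bottom 4 bits -> offset = 14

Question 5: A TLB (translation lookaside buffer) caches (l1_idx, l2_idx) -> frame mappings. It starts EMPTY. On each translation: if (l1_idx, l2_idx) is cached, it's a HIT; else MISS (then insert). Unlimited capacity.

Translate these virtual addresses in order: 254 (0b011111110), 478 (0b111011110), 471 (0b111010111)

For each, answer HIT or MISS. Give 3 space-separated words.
Answer: MISS MISS HIT

Derivation:
vaddr=254: (3,3) not in TLB -> MISS, insert
vaddr=478: (7,1) not in TLB -> MISS, insert
vaddr=471: (7,1) in TLB -> HIT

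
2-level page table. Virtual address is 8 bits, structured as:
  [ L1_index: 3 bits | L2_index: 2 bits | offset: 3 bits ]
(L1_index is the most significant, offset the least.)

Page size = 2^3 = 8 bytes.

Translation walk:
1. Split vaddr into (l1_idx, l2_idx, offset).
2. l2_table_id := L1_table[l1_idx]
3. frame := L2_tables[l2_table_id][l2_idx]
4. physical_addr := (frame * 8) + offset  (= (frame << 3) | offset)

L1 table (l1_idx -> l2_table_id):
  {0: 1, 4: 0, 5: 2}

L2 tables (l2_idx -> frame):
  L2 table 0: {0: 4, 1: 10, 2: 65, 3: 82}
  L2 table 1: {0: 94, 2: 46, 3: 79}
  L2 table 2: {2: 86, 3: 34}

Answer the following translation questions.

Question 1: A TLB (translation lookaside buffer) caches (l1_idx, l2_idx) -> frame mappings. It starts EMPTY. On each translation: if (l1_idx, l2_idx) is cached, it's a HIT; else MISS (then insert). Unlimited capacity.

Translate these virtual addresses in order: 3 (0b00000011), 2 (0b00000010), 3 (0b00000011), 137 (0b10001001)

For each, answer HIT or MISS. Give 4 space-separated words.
Answer: MISS HIT HIT MISS

Derivation:
vaddr=3: (0,0) not in TLB -> MISS, insert
vaddr=2: (0,0) in TLB -> HIT
vaddr=3: (0,0) in TLB -> HIT
vaddr=137: (4,1) not in TLB -> MISS, insert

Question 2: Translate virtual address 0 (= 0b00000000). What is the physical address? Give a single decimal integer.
Answer: 752

Derivation:
vaddr = 0 = 0b00000000
Split: l1_idx=0, l2_idx=0, offset=0
L1[0] = 1
L2[1][0] = 94
paddr = 94 * 8 + 0 = 752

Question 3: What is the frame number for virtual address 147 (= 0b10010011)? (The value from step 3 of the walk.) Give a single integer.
Answer: 65

Derivation:
vaddr = 147: l1_idx=4, l2_idx=2
L1[4] = 0; L2[0][2] = 65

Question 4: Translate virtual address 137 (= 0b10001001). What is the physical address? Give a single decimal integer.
Answer: 81

Derivation:
vaddr = 137 = 0b10001001
Split: l1_idx=4, l2_idx=1, offset=1
L1[4] = 0
L2[0][1] = 10
paddr = 10 * 8 + 1 = 81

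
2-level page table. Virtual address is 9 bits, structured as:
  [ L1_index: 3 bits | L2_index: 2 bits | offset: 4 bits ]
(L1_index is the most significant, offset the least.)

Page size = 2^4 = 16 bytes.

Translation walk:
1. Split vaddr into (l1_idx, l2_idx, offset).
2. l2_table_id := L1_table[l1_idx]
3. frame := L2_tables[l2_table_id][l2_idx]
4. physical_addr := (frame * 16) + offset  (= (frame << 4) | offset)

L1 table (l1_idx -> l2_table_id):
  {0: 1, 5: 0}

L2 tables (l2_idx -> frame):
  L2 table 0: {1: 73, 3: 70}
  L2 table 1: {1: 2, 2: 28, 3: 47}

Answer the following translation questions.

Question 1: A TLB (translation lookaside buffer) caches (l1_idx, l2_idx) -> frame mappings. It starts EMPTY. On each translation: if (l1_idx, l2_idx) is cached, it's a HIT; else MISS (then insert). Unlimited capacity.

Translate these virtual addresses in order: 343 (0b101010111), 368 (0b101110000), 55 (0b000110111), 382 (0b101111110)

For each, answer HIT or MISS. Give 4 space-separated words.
Answer: MISS MISS MISS HIT

Derivation:
vaddr=343: (5,1) not in TLB -> MISS, insert
vaddr=368: (5,3) not in TLB -> MISS, insert
vaddr=55: (0,3) not in TLB -> MISS, insert
vaddr=382: (5,3) in TLB -> HIT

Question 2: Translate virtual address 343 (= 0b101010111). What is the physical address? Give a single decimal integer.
vaddr = 343 = 0b101010111
Split: l1_idx=5, l2_idx=1, offset=7
L1[5] = 0
L2[0][1] = 73
paddr = 73 * 16 + 7 = 1175

Answer: 1175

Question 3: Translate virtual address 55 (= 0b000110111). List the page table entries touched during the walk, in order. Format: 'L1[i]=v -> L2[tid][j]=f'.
Answer: L1[0]=1 -> L2[1][3]=47

Derivation:
vaddr = 55 = 0b000110111
Split: l1_idx=0, l2_idx=3, offset=7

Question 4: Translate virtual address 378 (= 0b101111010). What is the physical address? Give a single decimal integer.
Answer: 1130

Derivation:
vaddr = 378 = 0b101111010
Split: l1_idx=5, l2_idx=3, offset=10
L1[5] = 0
L2[0][3] = 70
paddr = 70 * 16 + 10 = 1130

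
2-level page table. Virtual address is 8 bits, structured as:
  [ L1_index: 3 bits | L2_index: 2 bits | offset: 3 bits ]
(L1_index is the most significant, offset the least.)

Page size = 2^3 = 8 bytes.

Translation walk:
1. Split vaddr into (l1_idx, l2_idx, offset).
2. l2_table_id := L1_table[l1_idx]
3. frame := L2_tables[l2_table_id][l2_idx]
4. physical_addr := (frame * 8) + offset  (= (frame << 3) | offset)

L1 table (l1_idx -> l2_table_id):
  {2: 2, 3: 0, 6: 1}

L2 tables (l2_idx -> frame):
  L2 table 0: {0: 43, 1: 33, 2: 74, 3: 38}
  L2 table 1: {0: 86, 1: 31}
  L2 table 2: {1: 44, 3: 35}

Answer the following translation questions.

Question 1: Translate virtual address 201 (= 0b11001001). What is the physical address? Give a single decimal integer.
Answer: 249

Derivation:
vaddr = 201 = 0b11001001
Split: l1_idx=6, l2_idx=1, offset=1
L1[6] = 1
L2[1][1] = 31
paddr = 31 * 8 + 1 = 249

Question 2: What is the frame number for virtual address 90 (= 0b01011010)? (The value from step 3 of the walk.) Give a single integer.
vaddr = 90: l1_idx=2, l2_idx=3
L1[2] = 2; L2[2][3] = 35

Answer: 35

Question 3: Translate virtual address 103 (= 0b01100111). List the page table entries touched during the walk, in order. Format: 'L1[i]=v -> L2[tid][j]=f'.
vaddr = 103 = 0b01100111
Split: l1_idx=3, l2_idx=0, offset=7

Answer: L1[3]=0 -> L2[0][0]=43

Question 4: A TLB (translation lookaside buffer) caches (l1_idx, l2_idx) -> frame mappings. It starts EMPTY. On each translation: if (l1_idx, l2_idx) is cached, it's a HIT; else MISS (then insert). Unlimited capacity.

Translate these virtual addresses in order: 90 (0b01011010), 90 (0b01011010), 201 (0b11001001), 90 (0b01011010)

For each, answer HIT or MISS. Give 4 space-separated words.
vaddr=90: (2,3) not in TLB -> MISS, insert
vaddr=90: (2,3) in TLB -> HIT
vaddr=201: (6,1) not in TLB -> MISS, insert
vaddr=90: (2,3) in TLB -> HIT

Answer: MISS HIT MISS HIT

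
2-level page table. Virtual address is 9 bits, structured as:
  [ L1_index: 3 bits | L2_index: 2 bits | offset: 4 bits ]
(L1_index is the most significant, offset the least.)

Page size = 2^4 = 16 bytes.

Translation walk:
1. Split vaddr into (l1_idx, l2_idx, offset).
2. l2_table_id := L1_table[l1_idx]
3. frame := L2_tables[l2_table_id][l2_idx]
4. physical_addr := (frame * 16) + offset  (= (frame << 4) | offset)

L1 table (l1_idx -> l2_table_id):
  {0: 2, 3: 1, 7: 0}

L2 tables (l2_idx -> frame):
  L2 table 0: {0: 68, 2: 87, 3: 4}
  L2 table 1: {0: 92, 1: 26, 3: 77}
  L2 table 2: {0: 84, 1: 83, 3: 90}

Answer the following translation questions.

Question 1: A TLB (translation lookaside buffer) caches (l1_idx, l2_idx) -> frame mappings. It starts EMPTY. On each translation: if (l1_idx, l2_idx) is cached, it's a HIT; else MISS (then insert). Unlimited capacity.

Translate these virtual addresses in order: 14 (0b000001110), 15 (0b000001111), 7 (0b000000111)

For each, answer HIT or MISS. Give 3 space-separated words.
vaddr=14: (0,0) not in TLB -> MISS, insert
vaddr=15: (0,0) in TLB -> HIT
vaddr=7: (0,0) in TLB -> HIT

Answer: MISS HIT HIT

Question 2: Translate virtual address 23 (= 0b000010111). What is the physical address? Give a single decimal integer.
vaddr = 23 = 0b000010111
Split: l1_idx=0, l2_idx=1, offset=7
L1[0] = 2
L2[2][1] = 83
paddr = 83 * 16 + 7 = 1335

Answer: 1335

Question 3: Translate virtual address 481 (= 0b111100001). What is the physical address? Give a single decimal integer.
vaddr = 481 = 0b111100001
Split: l1_idx=7, l2_idx=2, offset=1
L1[7] = 0
L2[0][2] = 87
paddr = 87 * 16 + 1 = 1393

Answer: 1393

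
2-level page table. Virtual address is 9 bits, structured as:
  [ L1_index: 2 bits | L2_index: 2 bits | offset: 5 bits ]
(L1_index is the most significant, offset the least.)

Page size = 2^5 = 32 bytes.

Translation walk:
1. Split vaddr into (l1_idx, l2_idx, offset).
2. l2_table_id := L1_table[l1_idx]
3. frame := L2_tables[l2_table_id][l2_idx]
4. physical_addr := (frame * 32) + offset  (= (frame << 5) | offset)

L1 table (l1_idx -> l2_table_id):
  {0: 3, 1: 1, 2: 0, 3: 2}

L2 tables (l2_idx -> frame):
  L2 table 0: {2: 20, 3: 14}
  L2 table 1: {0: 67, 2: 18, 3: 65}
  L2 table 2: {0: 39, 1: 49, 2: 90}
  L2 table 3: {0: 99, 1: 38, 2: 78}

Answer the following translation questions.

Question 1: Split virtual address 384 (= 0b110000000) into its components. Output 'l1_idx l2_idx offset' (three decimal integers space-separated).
vaddr = 384 = 0b110000000
  top 2 bits -> l1_idx = 3
  next 2 bits -> l2_idx = 0
  bottom 5 bits -> offset = 0

Answer: 3 0 0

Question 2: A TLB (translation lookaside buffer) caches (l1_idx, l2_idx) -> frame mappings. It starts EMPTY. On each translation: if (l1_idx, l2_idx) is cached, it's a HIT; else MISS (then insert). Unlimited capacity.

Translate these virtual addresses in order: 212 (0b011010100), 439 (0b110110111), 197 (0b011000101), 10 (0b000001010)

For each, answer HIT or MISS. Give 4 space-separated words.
Answer: MISS MISS HIT MISS

Derivation:
vaddr=212: (1,2) not in TLB -> MISS, insert
vaddr=439: (3,1) not in TLB -> MISS, insert
vaddr=197: (1,2) in TLB -> HIT
vaddr=10: (0,0) not in TLB -> MISS, insert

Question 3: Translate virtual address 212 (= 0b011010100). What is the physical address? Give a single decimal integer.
vaddr = 212 = 0b011010100
Split: l1_idx=1, l2_idx=2, offset=20
L1[1] = 1
L2[1][2] = 18
paddr = 18 * 32 + 20 = 596

Answer: 596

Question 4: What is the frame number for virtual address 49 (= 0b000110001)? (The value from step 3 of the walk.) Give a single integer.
Answer: 38

Derivation:
vaddr = 49: l1_idx=0, l2_idx=1
L1[0] = 3; L2[3][1] = 38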